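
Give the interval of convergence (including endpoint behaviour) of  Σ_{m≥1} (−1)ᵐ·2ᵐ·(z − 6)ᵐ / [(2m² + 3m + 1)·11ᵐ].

Ratio test: |a_{m+1}/a_m| = [(2m² + 3m + 1)/(2(m+1)² + 3(m+1) + 1)] · 2/11 → 2/11 as m → ∞.
Hence the series converges for |z − 6| < 1/(2/11) = 11/2, so the radius of convergence is 11/2.
Check z = 23/2: the series is dominated by a constant times Σ 1/m², which converges (p = 2 > 1).
When z = 1/2, absolute convergence follows by limit comparison with Σ 1/m².

[1/2, 23/2]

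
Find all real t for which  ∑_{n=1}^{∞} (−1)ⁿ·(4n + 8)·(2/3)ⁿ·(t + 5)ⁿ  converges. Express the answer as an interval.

The ratio of consecutive coefficients is [(4(n+1) + 8)/(4n + 8)] · 2/3 → 2/3.
The series converges when 2/3 · |t + 5| < 1, giving R = 3/2.
Endpoint t = -7/2: the terms have absolute value of order n, which does not tend to 0, so the series diverges by the divergence test.
Check t = -13/2: the terms do not tend to 0, so the series diverges.

(-13/2, -7/2)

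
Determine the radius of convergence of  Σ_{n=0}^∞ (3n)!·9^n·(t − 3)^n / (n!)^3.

R = 1/243

By the ratio test, |a_{n+1}/a_n| = (3n+1)·(3n+2)·(3n+3)/(n+1)³ · 9 → 243.
The series converges when 243 · |t − 3| < 1, giving R = 1/243.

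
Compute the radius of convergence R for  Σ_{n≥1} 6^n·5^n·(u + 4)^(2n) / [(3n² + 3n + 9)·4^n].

R = √30/15

The ratio of consecutive coefficients is [(3n² + 3n + 9)/(3(n+1)² + 3(n+1) + 9)] · 6·5/4 → 15/2.
Writing y = (u + 4)², the series in y has radius 2/15, so |u + 4| < √(2/15) and R = √30/15.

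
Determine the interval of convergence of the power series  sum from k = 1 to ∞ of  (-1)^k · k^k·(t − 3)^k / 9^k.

{3}

Root test: |a_k|^(1/k) = k/9 → ∞.
The root grows without bound, so R = 0 (convergence only at t = 3).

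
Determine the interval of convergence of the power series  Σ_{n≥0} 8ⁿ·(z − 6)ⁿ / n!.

(−∞, ∞)

Ratio test: |a_{n+1}/a_n| = 8 · 1/(n+1) → 0 as n → ∞.
Since the limit is 0 < 1 for every z, the series converges on all of ℝ and R = ∞.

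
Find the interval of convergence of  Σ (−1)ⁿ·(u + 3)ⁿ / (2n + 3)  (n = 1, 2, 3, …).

(-4, -2]

The ratio of consecutive coefficients is (2n + 3)/(2(n+1) + 3) → 1.
So the series converges when |u + 3| < 1 and diverges when |u + 3| > 1; R = 1.
Check u = -2: the terms alternate in sign and decrease monotonically to 0 in absolute value (size ~ c/n), so the alternating series test gives convergence.
Check u = -4: comparison with the harmonic series Σ 1/n shows the series diverges.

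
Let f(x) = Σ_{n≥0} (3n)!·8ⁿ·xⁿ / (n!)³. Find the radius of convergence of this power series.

Ratio test: |a_{n+1}/a_n| = (3n+1)·(3n+2)·(3n+3)/(n+1)³ · 8 → 216 as n → ∞.
The series converges when 216 · |x| < 1, giving R = 1/216.

R = 1/216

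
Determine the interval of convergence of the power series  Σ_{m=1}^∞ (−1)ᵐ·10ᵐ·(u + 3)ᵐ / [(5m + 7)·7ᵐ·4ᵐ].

(-29/5, -1/5]

Ratio test: |a_{m+1}/a_m| = [(5m + 7)/(5(m+1) + 7)] · 10/(7·4) → 5/14 as m → ∞.
The series converges when 5/14 · |u + 3| < 1, giving R = 14/5.
At u = -1/5: the terms alternate in sign and decrease monotonically to 0 in absolute value (size ~ c/m), so the alternating series test gives convergence.
When u = -29/5, comparison with the harmonic series Σ 1/m shows the series diverges.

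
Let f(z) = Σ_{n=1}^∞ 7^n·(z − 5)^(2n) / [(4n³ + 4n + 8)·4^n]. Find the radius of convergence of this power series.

R = 2√7/7

Apply the ratio test: |a_{n+1}| / |a_n| = [(4n³ + 4n + 8)/(4(n+1)³ + 4(n+1) + 8)] · 7/4, which tends to 7/4 as n → ∞.
Writing y = (z − 5)², the series in y has radius 4/7, so |z − 5| < √(4/7) and R = 2√7/7.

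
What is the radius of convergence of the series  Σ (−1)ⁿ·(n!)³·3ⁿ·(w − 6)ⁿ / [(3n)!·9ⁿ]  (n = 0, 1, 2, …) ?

Apply the ratio test: |a_{n+1}| / |a_n| = (n+1)³/[(3n+1)·(3n+2)·(3n+3)] · 3/9, which tends to 1/81 as n → ∞.
Thus R = 1/(1/81) = 81.

R = 81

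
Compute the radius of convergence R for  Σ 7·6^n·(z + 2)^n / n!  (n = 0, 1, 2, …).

R = ∞

The ratio of consecutive coefficients is 7/7 · 6 · 1/(n+1) → 0.
The limit is 0, so the series converges for all z; R = ∞.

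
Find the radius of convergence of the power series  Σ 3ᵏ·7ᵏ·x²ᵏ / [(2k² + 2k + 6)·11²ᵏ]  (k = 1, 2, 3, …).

The ratio of consecutive coefficients is [(2k² + 2k + 6)/(2(k+1)² + 2(k+1) + 6)] · 3·7/121 → 21/121.
Writing y = x², the series in y has radius 121/21, so |x| < √(121/21) and R = 11√21/21.

R = 11√21/21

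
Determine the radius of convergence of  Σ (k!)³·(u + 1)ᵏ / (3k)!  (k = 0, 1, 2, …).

R = 27

The ratio of consecutive coefficients is (k+1)³/[(3k+1)·(3k+2)·(3k+3)] → 1/27.
Convergence for |u + 1| · 1/27 < 1, i.e. |u + 1| < 27. So R = 27.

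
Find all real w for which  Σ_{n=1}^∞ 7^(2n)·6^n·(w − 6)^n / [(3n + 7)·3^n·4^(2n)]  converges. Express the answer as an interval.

The ratio of consecutive coefficients is [(3n + 7)/(3(n+1) + 7)] · 49·6/(3·16) → 49/8.
The series converges when 49/8 · |w − 6| < 1, giving R = 8/49.
At w = 302/49: comparison with the harmonic series Σ 1/n shows the series diverges.
Endpoint w = 286/49: an alternating series whose terms decrease to 0 in absolute value, so it converges by the Leibniz criterion.

[286/49, 302/49)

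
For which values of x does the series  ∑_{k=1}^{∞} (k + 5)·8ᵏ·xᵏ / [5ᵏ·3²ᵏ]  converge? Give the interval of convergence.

Ratio test: |a_{k+1}/a_k| = [((k+1) + 5)/(k + 5)] · 8/(5·9) → 8/45 as k → ∞.
Thus R = 1/(8/45) = 45/8.
Check x = 45/8: the k-th term does not approach 0; divergence by the term test.
At x = -45/8: the k-th term does not approach 0; divergence by the term test.

(-45/8, 45/8)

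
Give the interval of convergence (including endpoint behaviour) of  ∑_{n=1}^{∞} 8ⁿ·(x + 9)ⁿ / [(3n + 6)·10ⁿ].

[-41/4, -31/4)

By the ratio test, |a_{n+1}/a_n| = [(3n + 6)/(3(n+1) + 6)] · 8/10 → 4/5.
Convergence for |x + 9| · 4/5 < 1, i.e. |x + 9| < 5/4. So R = 5/4.
When x = -31/4, the terms behave like c/n; limit comparison with the harmonic series gives divergence.
Check x = -41/4: an alternating series whose terms decrease to 0 in absolute value, so it converges by the Leibniz criterion.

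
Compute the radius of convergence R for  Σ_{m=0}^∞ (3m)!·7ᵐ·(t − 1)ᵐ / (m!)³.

Ratio test: |a_{m+1}/a_m| = (3m+1)·(3m+2)·(3m+3)/(m+1)³ · 7 → 189 as m → ∞.
Convergence for |t − 1| · 189 < 1, i.e. |t − 1| < 1/189. So R = 1/189.

R = 1/189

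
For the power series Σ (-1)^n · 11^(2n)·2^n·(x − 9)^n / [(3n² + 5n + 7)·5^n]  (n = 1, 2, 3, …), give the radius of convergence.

R = 5/242

Ratio test: |a_{n+1}/a_n| = [(3n² + 5n + 7)/(3(n+1)² + 5(n+1) + 7)] · 121·2/5 → 242/5 as n → ∞.
The series converges when 242/5 · |x − 9| < 1, giving R = 5/242.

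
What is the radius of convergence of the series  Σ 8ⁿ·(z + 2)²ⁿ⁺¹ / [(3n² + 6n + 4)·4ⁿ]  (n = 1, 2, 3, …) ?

R = √2/2

Ratio test: |a_{n+1}/a_n| = [(3n² + 6n + 4)/(3(n+1)² + 6(n+1) + 4)] · 8/4 → 2 as n → ∞.
Writing y = (z + 2)², the series in y has radius 1/2, so |z + 2| < √(1/2) and R = √2/2.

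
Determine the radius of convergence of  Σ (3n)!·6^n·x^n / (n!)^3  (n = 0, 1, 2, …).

The ratio of consecutive coefficients is (3n+1)·(3n+2)·(3n+3)/(n+1)³ · 6 → 162.
The series converges when 162 · |x| < 1, giving R = 1/162.

R = 1/162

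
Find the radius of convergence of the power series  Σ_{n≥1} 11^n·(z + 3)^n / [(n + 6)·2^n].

R = 2/11

Apply the ratio test: |a_{n+1}| / |a_n| = [(n + 6)/((n+1) + 6)] · 11/2, which tends to 11/2 as n → ∞.
Thus R = 1/(11/2) = 2/11.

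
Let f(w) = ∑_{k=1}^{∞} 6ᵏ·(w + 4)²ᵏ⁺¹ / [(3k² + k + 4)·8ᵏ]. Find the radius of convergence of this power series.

Ratio test: |a_{k+1}/a_k| = [(3k² + k + 4)/(3(k+1)² + (k+1) + 4)] · 6/8 → 3/4 as k → ∞.
Writing y = (w + 4)², the series in y has radius 4/3, so |w + 4| < √(4/3) and R = 2√3/3.

R = 2√3/3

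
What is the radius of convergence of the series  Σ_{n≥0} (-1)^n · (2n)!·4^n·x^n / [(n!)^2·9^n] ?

R = 9/16

The ratio of consecutive coefficients is (2n+1)·(2n+2)/(n+1)² · 4/9 → 16/9.
Hence the series converges for |x| < 1/(16/9) = 9/16, so the radius of convergence is 9/16.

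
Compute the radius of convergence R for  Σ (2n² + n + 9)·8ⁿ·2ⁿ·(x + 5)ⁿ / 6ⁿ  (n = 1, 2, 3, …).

R = 3/8

By the ratio test, |a_{n+1}/a_n| = [(2(n+1)² + (n+1) + 9)/(2n² + n + 9)] · 8·2/6 → 8/3.
The series converges when 8/3 · |x + 5| < 1, giving R = 3/8.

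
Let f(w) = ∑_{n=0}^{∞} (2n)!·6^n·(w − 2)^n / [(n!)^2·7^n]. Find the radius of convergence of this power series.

By the ratio test, |a_{n+1}/a_n| = (2n+1)·(2n+2)/(n+1)² · 6/7 → 24/7.
Hence the series converges for |w − 2| < 1/(24/7) = 7/24, so the radius of convergence is 7/24.

R = 7/24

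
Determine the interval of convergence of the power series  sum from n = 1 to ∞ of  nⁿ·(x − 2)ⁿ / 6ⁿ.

Applying the root test, |a_n|^(1/n) = n/6 → ∞.
The root grows without bound, so R = 0 (convergence only at x = 2).

{2}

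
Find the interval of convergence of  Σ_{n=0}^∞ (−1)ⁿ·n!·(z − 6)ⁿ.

{6}

By the ratio test, |a_{n+1}/a_n| = (n+1) → ∞.
The ratio grows without bound, so the series diverges whenever (z − 6) ≠ 0; it converges only at z = 6. R = 0.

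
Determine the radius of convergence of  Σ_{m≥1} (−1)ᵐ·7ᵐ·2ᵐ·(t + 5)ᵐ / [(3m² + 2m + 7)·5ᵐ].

Apply the ratio test: |a_{m+1}| / |a_m| = [(3m² + 2m + 7)/(3(m+1)² + 2(m+1) + 7)] · 7·2/5, which tends to 14/5 as m → ∞.
Thus R = 1/(14/5) = 5/14.

R = 5/14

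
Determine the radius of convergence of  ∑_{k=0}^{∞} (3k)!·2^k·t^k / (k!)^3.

By the ratio test, |a_{k+1}/a_k| = (3k+1)·(3k+2)·(3k+3)/(k+1)³ · 2 → 54.
The series converges when 54 · |t| < 1, giving R = 1/54.

R = 1/54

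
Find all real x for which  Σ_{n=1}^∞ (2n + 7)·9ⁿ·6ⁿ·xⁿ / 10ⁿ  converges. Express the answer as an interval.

The ratio of consecutive coefficients is [(2(n+1) + 7)/(2n + 7)] · 9·6/10 → 27/5.
Convergence for |x| · 27/5 < 1, i.e. |x| < 5/27. So R = 5/27.
When x = 5/27, the terms do not tend to 0, so the series diverges.
When x = -5/27, the terms have absolute value of order n, which does not tend to 0, so the series diverges by the divergence test.

(-5/27, 5/27)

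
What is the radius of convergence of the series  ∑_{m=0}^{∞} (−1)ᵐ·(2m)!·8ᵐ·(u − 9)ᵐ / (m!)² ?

Ratio test: |a_{m+1}/a_m| = (2m+1)·(2m+2)/(m+1)² · 8 → 32 as m → ∞.
Hence the series converges for |u − 9| < 1/(32) = 1/32, so the radius of convergence is 1/32.

R = 1/32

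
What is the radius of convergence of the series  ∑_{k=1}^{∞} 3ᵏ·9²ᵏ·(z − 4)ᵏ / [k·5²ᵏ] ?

R = 25/243

Apply the ratio test: |a_{k+1}| / |a_k| = [k/(k+1)] · 3·81/25, which tends to 243/25 as k → ∞.
Convergence for |z − 4| · 243/25 < 1, i.e. |z − 4| < 25/243. So R = 25/243.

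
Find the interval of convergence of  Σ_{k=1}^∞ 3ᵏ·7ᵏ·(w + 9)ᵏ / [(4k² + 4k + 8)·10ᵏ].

[-199/21, -179/21]

Ratio test: |a_{k+1}/a_k| = [(4k² + 4k + 8)/(4(k+1)² + 4(k+1) + 8)] · 3·7/10 → 21/10 as k → ∞.
The series converges when 21/10 · |w + 9| < 1, giving R = 10/21.
Endpoint w = -179/21: absolute convergence follows by limit comparison with Σ 1/k².
At w = -199/21: absolute convergence follows by limit comparison with Σ 1/k².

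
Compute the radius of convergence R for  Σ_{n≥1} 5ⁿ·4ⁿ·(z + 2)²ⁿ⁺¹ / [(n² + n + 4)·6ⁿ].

By the ratio test, |a_{n+1}/a_n| = [(n² + n + 4)/((n+1)² + (n+1) + 4)] · 5·4/6 → 10/3.
Writing y = (z + 2)², the series in y has radius 3/10, so |z + 2| < √(3/10) and R = √30/10.

R = √30/10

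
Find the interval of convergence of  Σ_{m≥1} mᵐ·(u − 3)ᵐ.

Applying the root test, |a_m|^(1/m) = m → ∞.
Since the m-th root of |a_m| is unbounded, the series converges only at u = 3; R = 0.

{3}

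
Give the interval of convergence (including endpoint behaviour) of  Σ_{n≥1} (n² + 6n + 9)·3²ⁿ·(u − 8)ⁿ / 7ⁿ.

(65/9, 79/9)

Ratio test: |a_{n+1}/a_n| = [((n+1)² + 6(n+1) + 9)/(n² + 6n + 9)] · 9/7 → 9/7 as n → ∞.
Convergence for |u − 8| · 9/7 < 1, i.e. |u − 8| < 7/9. So R = 7/9.
At u = 79/9: the n-th term does not approach 0; divergence by the term test.
Endpoint u = 65/9: the n-th term does not approach 0; divergence by the term test.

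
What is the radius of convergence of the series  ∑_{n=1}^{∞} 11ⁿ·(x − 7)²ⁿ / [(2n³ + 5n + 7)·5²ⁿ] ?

The ratio of consecutive coefficients is [(2n³ + 5n + 7)/(2(n+1)³ + 5(n+1) + 7)] · 11/25 → 11/25.
Since the exponent of (x − 7) increases by 2 each term, convergence requires |x − 7|² < 25/11, hence R = 5√11/11.

R = 5√11/11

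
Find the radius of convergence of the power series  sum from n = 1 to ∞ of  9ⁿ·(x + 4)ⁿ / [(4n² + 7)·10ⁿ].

Apply the ratio test: |a_{n+1}| / |a_n| = [(4n² + 7)/(4(n+1)² + 7)] · 9/10, which tends to 9/10 as n → ∞.
Convergence for |x + 4| · 9/10 < 1, i.e. |x + 4| < 10/9. So R = 10/9.

R = 10/9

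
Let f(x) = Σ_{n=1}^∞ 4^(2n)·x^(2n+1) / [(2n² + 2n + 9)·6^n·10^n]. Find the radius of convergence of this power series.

Ratio test: |a_{n+1}/a_n| = [(2n² + 2n + 9)/(2(n+1)² + 2(n+1) + 9)] · 16/(6·10) → 4/15 as n → ∞.
Successive powers of x differ by 2, so the series converges when |x|² · 4/15 < 1, i.e. |x| < √(15/4). So R = √15/2.

R = √15/2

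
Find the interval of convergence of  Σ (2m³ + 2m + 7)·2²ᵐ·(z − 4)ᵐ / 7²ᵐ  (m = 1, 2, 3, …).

(-33/4, 65/4)

The ratio of consecutive coefficients is [(2(m+1)³ + 2(m+1) + 7)/(2m³ + 2m + 7)] · 4/49 → 4/49.
Hence the series converges for |z − 4| < 1/(4/49) = 49/4, so the radius of convergence is 49/4.
At z = 65/4: the terms do not tend to 0, so the series diverges.
At z = -33/4: the m-th term does not approach 0; divergence by the term test.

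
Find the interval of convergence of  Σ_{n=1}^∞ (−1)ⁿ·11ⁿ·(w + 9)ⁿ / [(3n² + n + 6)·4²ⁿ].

[-115/11, -83/11]

Ratio test: |a_{n+1}/a_n| = [(3n² + n + 6)/(3(n+1)² + (n+1) + 6)] · 11/16 → 11/16 as n → ∞.
Convergence for |w + 9| · 11/16 < 1, i.e. |w + 9| < 16/11. So R = 16/11.
Check w = -83/11: the series is dominated by a constant times Σ 1/n², which converges (p = 2 > 1).
When w = -115/11, the series is dominated by a constant times Σ 1/n², which converges (p = 2 > 1).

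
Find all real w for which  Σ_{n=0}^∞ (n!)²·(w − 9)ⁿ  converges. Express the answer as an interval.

{9}

Apply the ratio test: |a_{n+1}| / |a_n| = (n+1)², which tends to ∞ as n → ∞.
The ratio grows without bound, so the series diverges whenever (w − 9) ≠ 0; it converges only at w = 9. R = 0.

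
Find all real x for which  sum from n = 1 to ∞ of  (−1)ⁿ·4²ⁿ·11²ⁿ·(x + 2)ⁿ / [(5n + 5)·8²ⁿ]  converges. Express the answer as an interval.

The ratio of consecutive coefficients is [(5n + 5)/(5(n+1) + 5)] · 16·121/64 → 121/4.
Hence the series converges for |x + 2| < 1/(121/4) = 4/121, so the radius of convergence is 4/121.
When x = -238/121, the terms alternate in sign and decrease monotonically to 0 in absolute value (size ~ c/n), so the alternating series test gives convergence.
Check x = -246/121: comparison with the harmonic series Σ 1/n shows the series diverges.

(-246/121, -238/121]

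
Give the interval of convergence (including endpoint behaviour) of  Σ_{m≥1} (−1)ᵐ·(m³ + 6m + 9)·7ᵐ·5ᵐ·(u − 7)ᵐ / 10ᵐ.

(47/7, 51/7)

Apply the ratio test: |a_{m+1}| / |a_m| = [((m+1)³ + 6(m+1) + 9)/(m³ + 6m + 9)] · 7·5/10, which tends to 7/2 as m → ∞.
Convergence for |u − 7| · 7/2 < 1, i.e. |u − 7| < 2/7. So R = 2/7.
When u = 51/7, the terms have absolute value of order m³, which does not tend to 0, so the series diverges by the divergence test.
Check u = 47/7: the terms have absolute value of order m³, which does not tend to 0, so the series diverges by the divergence test.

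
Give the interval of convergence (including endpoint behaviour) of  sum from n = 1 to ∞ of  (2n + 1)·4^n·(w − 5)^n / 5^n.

Apply the ratio test: |a_{n+1}| / |a_n| = [(2(n+1) + 1)/(2n + 1)] · 4/5, which tends to 4/5 as n → ∞.
Thus R = 1/(4/5) = 5/4.
When w = 25/4, the terms do not tend to 0, so the series diverges.
Check w = 15/4: the terms have absolute value of order n, which does not tend to 0, so the series diverges by the divergence test.

(15/4, 25/4)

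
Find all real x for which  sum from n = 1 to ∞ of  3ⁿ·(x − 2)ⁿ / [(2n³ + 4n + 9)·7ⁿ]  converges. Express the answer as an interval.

[-1/3, 13/3]

Apply the ratio test: |a_{n+1}| / |a_n| = [(2n³ + 4n + 9)/(2(n+1)³ + 4(n+1) + 9)] · 3/7, which tends to 3/7 as n → ∞.
Thus R = 1/(3/7) = 7/3.
Endpoint x = 13/3: the series is dominated by a constant times Σ 1/n³, which converges (p = 3 > 1).
Endpoint x = -1/3: the terms are on the order of 1/n³, so the series converges absolutely by comparison with the p-series (p = 3 > 1).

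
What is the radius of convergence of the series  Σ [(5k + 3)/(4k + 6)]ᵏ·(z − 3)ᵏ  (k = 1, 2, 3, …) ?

By the Cauchy root test, |a_k|^(1/k) = (5k + 3)/(4k + 6) → 5/4.
The series converges when 5/4 · |z − 3| < 1, giving R = 4/5.

R = 4/5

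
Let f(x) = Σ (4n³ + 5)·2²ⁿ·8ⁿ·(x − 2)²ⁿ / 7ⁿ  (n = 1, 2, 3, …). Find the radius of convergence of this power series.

R = √14/8

Apply the ratio test: |a_{n+1}| / |a_n| = [(4(n+1)³ + 5)/(4n³ + 5)] · 4·8/7, which tends to 32/7 as n → ∞.
Writing y = (x − 2)², the series in y has radius 7/32, so |x − 2| < √(7/32) and R = √14/8.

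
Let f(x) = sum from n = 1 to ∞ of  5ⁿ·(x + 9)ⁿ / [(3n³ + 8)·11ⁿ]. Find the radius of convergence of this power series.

R = 11/5

The ratio of consecutive coefficients is [(3n³ + 8)/(3(n+1)³ + 8)] · 5/11 → 5/11.
Thus R = 1/(5/11) = 11/5.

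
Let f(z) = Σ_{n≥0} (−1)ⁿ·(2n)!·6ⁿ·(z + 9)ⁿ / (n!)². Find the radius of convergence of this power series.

Ratio test: |a_{n+1}/a_n| = (2n+1)·(2n+2)/(n+1)² · 6 → 24 as n → ∞.
The series converges when 24 · |z + 9| < 1, giving R = 1/24.

R = 1/24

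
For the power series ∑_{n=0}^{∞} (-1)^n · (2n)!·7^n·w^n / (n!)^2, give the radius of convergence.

By the ratio test, |a_{n+1}/a_n| = (2n+1)·(2n+2)/(n+1)² · 7 → 28.
Hence the series converges for |w| < 1/(28) = 1/28, so the radius of convergence is 1/28.

R = 1/28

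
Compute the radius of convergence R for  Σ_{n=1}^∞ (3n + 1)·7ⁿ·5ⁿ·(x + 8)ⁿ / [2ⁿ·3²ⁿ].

R = 18/35

Apply the ratio test: |a_{n+1}| / |a_n| = [(3(n+1) + 1)/(3n + 1)] · 7·5/(2·9), which tends to 35/18 as n → ∞.
The series converges when 35/18 · |x + 8| < 1, giving R = 18/35.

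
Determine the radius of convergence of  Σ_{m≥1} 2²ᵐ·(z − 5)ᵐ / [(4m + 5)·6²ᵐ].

Apply the ratio test: |a_{m+1}| / |a_m| = [(4m + 5)/(4(m+1) + 5)] · 4/36, which tends to 1/9 as m → ∞.
Convergence for |z − 5| · 1/9 < 1, i.e. |z − 5| < 9. So R = 9.

R = 9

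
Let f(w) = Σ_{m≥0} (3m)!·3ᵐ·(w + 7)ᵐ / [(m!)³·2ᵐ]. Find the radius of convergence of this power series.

Apply the ratio test: |a_{m+1}| / |a_m| = (3m+1)·(3m+2)·(3m+3)/(m+1)³ · 3/2, which tends to 81/2 as m → ∞.
Hence the series converges for |w + 7| < 1/(81/2) = 2/81, so the radius of convergence is 2/81.

R = 2/81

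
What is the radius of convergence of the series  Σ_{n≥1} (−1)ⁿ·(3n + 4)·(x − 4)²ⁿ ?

Ratio test: |a_{n+1}/a_n| = (3(n+1) + 4)/(3n + 4) → 1 as n → ∞.
Writing y = (x − 4)², the series in y has radius 1, so |x − 4| < √(1) = 1 and R = 1.

R = 1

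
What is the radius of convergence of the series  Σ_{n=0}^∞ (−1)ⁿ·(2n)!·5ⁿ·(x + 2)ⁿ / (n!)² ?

The ratio of consecutive coefficients is (2n+1)·(2n+2)/(n+1)² · 5 → 20.
Hence the series converges for |x + 2| < 1/(20) = 1/20, so the radius of convergence is 1/20.

R = 1/20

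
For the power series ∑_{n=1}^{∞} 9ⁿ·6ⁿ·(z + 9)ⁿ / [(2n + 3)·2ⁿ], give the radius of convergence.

Apply the ratio test: |a_{n+1}| / |a_n| = [(2n + 3)/(2(n+1) + 3)] · 9·6/2, which tends to 27 as n → ∞.
The series converges when 27 · |z + 9| < 1, giving R = 1/27.

R = 1/27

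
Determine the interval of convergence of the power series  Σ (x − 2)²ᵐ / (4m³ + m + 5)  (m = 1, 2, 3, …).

[1, 3]

Ratio test: |a_{m+1}/a_m| = (4m³ + m + 5)/(4(m+1)³ + (m+1) + 5) → 1 as m → ∞.
Since the exponent of (x − 2) increases by 2 each term, convergence requires |x − 2|² < 1, hence R = 1.
Check x = 3: absolute convergence follows by limit comparison with Σ 1/m³.
Endpoint x = 1: absolute convergence follows by limit comparison with Σ 1/m³.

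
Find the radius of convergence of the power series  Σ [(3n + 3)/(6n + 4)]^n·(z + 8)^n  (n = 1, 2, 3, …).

By the Cauchy root test, |a_n|^(1/n) = (3n + 3)/(6n + 4) → 1/2.
The series converges when 1/2 · |z + 8| < 1, giving R = 2.

R = 2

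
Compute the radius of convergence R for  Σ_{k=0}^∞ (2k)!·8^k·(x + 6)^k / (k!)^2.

R = 1/32

Apply the ratio test: |a_{k+1}| / |a_k| = (2k+1)·(2k+2)/(k+1)² · 8, which tends to 32 as k → ∞.
Hence the series converges for |x + 6| < 1/(32) = 1/32, so the radius of convergence is 1/32.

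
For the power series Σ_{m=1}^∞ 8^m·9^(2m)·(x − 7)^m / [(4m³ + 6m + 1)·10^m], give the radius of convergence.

Ratio test: |a_{m+1}/a_m| = [(4m³ + 6m + 1)/(4(m+1)³ + 6(m+1) + 1)] · 8·81/10 → 324/5 as m → ∞.
Hence the series converges for |x − 7| < 1/(324/5) = 5/324, so the radius of convergence is 5/324.

R = 5/324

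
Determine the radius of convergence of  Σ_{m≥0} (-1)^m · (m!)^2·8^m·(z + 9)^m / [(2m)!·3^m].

Apply the ratio test: |a_{m+1}| / |a_m| = (m+1)²/[(2m+1)·(2m+2)] · 8/3, which tends to 2/3 as m → ∞.
Thus R = 1/(2/3) = 3/2.

R = 3/2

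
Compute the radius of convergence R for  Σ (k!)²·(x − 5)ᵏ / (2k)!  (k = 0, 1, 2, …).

Apply the ratio test: |a_{k+1}| / |a_k| = (k+1)²/[(2k+1)·(2k+2)], which tends to 1/4 as k → ∞.
The series converges when 1/4 · |x − 5| < 1, giving R = 4.

R = 4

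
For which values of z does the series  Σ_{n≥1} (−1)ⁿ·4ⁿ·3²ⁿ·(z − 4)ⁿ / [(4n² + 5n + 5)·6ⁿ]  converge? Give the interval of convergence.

Apply the ratio test: |a_{n+1}| / |a_n| = [(4n² + 5n + 5)/(4(n+1)² + 5(n+1) + 5)] · 4·9/6, which tends to 6 as n → ∞.
Thus R = 1/(6) = 1/6.
Endpoint z = 25/6: absolute convergence follows by limit comparison with Σ 1/n².
When z = 23/6, the terms are on the order of 1/n², so the series converges absolutely by comparison with the p-series (p = 2 > 1).

[23/6, 25/6]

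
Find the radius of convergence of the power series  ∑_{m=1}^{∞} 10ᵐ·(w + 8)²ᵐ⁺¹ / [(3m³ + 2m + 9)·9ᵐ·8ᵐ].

R = 6√5/5

By the ratio test, |a_{m+1}/a_m| = [(3m³ + 2m + 9)/(3(m+1)³ + 2(m+1) + 9)] · 10/(9·8) → 5/36.
Writing y = (w + 8)², the series in y has radius 36/5, so |w + 8| < √(36/5) and R = 6√5/5.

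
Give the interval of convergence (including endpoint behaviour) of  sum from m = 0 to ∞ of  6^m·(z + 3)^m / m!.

(−∞, ∞)

By the ratio test, |a_{m+1}/a_m| = 6 · 1/(m+1) → 0.
The limit is 0, so the series converges for all z; R = ∞.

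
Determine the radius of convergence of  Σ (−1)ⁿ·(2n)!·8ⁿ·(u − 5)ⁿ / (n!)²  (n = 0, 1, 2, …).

By the ratio test, |a_{n+1}/a_n| = (2n+1)·(2n+2)/(n+1)² · 8 → 32.
The series converges when 32 · |u − 5| < 1, giving R = 1/32.

R = 1/32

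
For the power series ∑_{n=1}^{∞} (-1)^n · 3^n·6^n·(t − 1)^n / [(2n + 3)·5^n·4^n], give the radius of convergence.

By the ratio test, |a_{n+1}/a_n| = [(2n + 3)/(2(n+1) + 3)] · 3·6/(5·4) → 9/10.
Hence the series converges for |t − 1| < 1/(9/10) = 10/9, so the radius of convergence is 10/9.

R = 10/9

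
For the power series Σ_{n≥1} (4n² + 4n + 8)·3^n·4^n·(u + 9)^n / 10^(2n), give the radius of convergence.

R = 25/3

The ratio of consecutive coefficients is [(4(n+1)² + 4(n+1) + 8)/(4n² + 4n + 8)] · 3·4/100 → 3/25.
The series converges when 3/25 · |u + 9| < 1, giving R = 25/3.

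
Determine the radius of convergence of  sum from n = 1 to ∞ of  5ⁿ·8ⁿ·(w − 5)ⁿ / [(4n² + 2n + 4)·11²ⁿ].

R = 121/40

The ratio of consecutive coefficients is [(4n² + 2n + 4)/(4(n+1)² + 2(n+1) + 4)] · 5·8/121 → 40/121.
Thus R = 1/(40/121) = 121/40.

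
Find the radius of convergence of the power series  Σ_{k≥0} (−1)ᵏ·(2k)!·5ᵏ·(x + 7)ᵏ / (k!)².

R = 1/20

The ratio of consecutive coefficients is (2k+1)·(2k+2)/(k+1)² · 5 → 20.
Hence the series converges for |x + 7| < 1/(20) = 1/20, so the radius of convergence is 1/20.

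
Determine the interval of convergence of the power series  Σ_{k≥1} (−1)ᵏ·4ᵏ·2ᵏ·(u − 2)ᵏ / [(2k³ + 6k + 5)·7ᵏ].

[9/8, 23/8]

Ratio test: |a_{k+1}/a_k| = [(2k³ + 6k + 5)/(2(k+1)³ + 6(k+1) + 5)] · 4·2/7 → 8/7 as k → ∞.
Convergence for |u − 2| · 8/7 < 1, i.e. |u − 2| < 7/8. So R = 7/8.
When u = 23/8, the series is dominated by a constant times Σ 1/k³, which converges (p = 3 > 1).
Check u = 9/8: the series is dominated by a constant times Σ 1/k³, which converges (p = 3 > 1).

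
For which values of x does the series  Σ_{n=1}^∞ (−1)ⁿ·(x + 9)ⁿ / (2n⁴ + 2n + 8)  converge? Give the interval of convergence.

The ratio of consecutive coefficients is (2n⁴ + 2n + 8)/(2(n+1)⁴ + 2(n+1) + 8) → 1.
Convergence for |x + 9| < 1, so R = 1.
Check x = -8: absolute convergence follows by limit comparison with Σ 1/n⁴.
Check x = -10: absolute convergence follows by limit comparison with Σ 1/n⁴.

[-10, -8]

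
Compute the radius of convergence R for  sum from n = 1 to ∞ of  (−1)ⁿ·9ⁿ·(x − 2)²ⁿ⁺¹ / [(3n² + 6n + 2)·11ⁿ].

R = √11/3

Apply the ratio test: |a_{n+1}| / |a_n| = [(3n² + 6n + 2)/(3(n+1)² + 6(n+1) + 2)] · 9/11, which tends to 9/11 as n → ∞.
Since the exponent of (x − 2) increases by 2 each term, convergence requires |x − 2|² < 11/9, hence R = √11/3.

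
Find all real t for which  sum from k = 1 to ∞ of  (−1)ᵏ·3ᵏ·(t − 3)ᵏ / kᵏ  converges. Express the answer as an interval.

(−∞, ∞)

Root test: |a_k|^(1/k) = 3/k → 0.
Since the k-th root of |a_k| tends to 0, the series converges for all real t; R = ∞.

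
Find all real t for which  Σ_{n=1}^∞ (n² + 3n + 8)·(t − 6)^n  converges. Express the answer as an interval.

Apply the ratio test: |a_{n+1}| / |a_n| = ((n+1)² + 3(n+1) + 8)/(n² + 3n + 8), which tends to 1 as n → ∞.
So the series converges when |t − 6| < 1 and diverges when |t − 6| > 1; R = 1.
Check t = 7: the terms do not tend to 0, so the series diverges.
Endpoint t = 5: the terms have absolute value of order n², which does not tend to 0, so the series diverges by the divergence test.

(5, 7)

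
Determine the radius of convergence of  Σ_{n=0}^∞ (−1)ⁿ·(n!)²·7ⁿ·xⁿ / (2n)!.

By the ratio test, |a_{n+1}/a_n| = (n+1)²/[(2n+1)·(2n+2)] · 7 → 7/4.
The series converges when 7/4 · |x| < 1, giving R = 4/7.

R = 4/7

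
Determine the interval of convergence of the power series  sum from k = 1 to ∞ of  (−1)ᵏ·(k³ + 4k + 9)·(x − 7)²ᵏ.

(6, 8)

By the ratio test, |a_{k+1}/a_k| = ((k+1)³ + 4(k+1) + 9)/(k³ + 4k + 9) → 1.
Writing y = (x − 7)², the series in y has radius 1, so |x − 7| < √(1) = 1 and R = 1.
When x = 8, the k-th term does not approach 0; divergence by the term test.
Endpoint x = 6: the terms have absolute value of order k³, which does not tend to 0, so the series diverges by the divergence test.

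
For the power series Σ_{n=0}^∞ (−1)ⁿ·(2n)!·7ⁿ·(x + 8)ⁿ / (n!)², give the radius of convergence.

R = 1/28

By the ratio test, |a_{n+1}/a_n| = (2n+1)·(2n+2)/(n+1)² · 7 → 28.
Hence the series converges for |x + 8| < 1/(28) = 1/28, so the radius of convergence is 1/28.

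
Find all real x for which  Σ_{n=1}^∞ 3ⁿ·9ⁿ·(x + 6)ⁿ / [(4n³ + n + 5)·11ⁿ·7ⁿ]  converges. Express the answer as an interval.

Ratio test: |a_{n+1}/a_n| = [(4n³ + n + 5)/(4(n+1)³ + (n+1) + 5)] · 3·9/(11·7) → 27/77 as n → ∞.
Convergence for |x + 6| · 27/77 < 1, i.e. |x + 6| < 77/27. So R = 77/27.
Check x = -85/27: the series is dominated by a constant times Σ 1/n³, which converges (p = 3 > 1).
When x = -239/27, absolute convergence follows by limit comparison with Σ 1/n³.

[-239/27, -85/27]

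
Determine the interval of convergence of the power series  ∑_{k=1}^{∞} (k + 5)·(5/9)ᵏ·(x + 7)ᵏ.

By the ratio test, |a_{k+1}/a_k| = [((k+1) + 5)/(k + 5)] · 5/9 → 5/9.
Thus R = 1/(5/9) = 9/5.
At x = -26/5: the terms have absolute value of order k, which does not tend to 0, so the series diverges by the divergence test.
At x = -44/5: the terms do not tend to 0, so the series diverges.

(-44/5, -26/5)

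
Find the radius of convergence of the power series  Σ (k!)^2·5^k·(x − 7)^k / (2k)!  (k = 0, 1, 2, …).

R = 4/5

The ratio of consecutive coefficients is (k+1)²/[(2k+1)·(2k+2)] · 5 → 5/4.
Convergence for |x − 7| · 5/4 < 1, i.e. |x − 7| < 4/5. So R = 4/5.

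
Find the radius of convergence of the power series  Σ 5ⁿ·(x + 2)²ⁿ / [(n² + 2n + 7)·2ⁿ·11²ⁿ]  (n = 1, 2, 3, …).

The ratio of consecutive coefficients is [(n² + 2n + 7)/((n+1)² + 2(n+1) + 7)] · 5/(2·121) → 5/242.
Successive powers of (x + 2) differ by 2, so the series converges when |x + 2|² · 5/242 < 1, i.e. |x + 2| < √(242/5). So R = 11√10/5.

R = 11√10/5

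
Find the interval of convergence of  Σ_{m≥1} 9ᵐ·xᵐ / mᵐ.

By the Cauchy root test, |a_m|^(1/m) = 9/m → 0.
Since the m-th root of |a_m| tends to 0, the series converges for all real x; R = ∞.

(−∞, ∞)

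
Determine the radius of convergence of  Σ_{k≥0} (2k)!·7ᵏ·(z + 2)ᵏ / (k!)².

R = 1/28

Apply the ratio test: |a_{k+1}| / |a_k| = (2k+1)·(2k+2)/(k+1)² · 7, which tends to 28 as k → ∞.
Convergence for |z + 2| · 28 < 1, i.e. |z + 2| < 1/28. So R = 1/28.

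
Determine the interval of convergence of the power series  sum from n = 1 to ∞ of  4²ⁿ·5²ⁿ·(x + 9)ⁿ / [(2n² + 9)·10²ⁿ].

[-37/4, -35/4]

Ratio test: |a_{n+1}/a_n| = [(2n² + 9)/(2(n+1)² + 9)] · 16·25/100 → 4 as n → ∞.
Thus R = 1/(4) = 1/4.
Check x = -35/4: the series is dominated by a constant times Σ 1/n², which converges (p = 2 > 1).
When x = -37/4, absolute convergence follows by limit comparison with Σ 1/n².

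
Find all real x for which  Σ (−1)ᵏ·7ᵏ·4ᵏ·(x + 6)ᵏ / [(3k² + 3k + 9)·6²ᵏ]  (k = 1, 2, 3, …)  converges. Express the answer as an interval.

By the ratio test, |a_{k+1}/a_k| = [(3k² + 3k + 9)/(3(k+1)² + 3(k+1) + 9)] · 7·4/36 → 7/9.
Hence the series converges for |x + 6| < 1/(7/9) = 9/7, so the radius of convergence is 9/7.
Endpoint x = -33/7: the terms are on the order of 1/k², so the series converges absolutely by comparison with the p-series (p = 2 > 1).
At x = -51/7: absolute convergence follows by limit comparison with Σ 1/k².

[-51/7, -33/7]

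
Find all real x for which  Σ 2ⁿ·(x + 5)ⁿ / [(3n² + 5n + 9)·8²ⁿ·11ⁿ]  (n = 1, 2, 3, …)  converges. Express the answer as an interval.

[-357, 347]

Apply the ratio test: |a_{n+1}| / |a_n| = [(3n² + 5n + 9)/(3(n+1)² + 5(n+1) + 9)] · 2/(64·11), which tends to 1/352 as n → ∞.
Convergence for |x + 5| · 1/352 < 1, i.e. |x + 5| < 352. So R = 352.
When x = 347, the terms are on the order of 1/n², so the series converges absolutely by comparison with the p-series (p = 2 > 1).
Endpoint x = -357: the terms are on the order of 1/n², so the series converges absolutely by comparison with the p-series (p = 2 > 1).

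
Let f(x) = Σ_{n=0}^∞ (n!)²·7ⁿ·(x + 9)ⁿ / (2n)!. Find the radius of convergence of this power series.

Apply the ratio test: |a_{n+1}| / |a_n| = (n+1)²/[(2n+1)·(2n+2)] · 7, which tends to 7/4 as n → ∞.
Hence the series converges for |x + 9| < 1/(7/4) = 4/7, so the radius of convergence is 4/7.

R = 4/7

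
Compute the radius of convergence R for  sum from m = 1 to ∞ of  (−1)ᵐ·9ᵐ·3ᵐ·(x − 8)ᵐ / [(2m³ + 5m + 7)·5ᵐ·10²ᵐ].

R = 500/27

Ratio test: |a_{m+1}/a_m| = [(2m³ + 5m + 7)/(2(m+1)³ + 5(m+1) + 7)] · 9·3/(5·100) → 27/500 as m → ∞.
The series converges when 27/500 · |x − 8| < 1, giving R = 500/27.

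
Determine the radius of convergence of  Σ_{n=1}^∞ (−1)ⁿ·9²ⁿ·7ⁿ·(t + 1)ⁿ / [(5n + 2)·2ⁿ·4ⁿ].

R = 8/567

Apply the ratio test: |a_{n+1}| / |a_n| = [(5n + 2)/(5(n+1) + 2)] · 81·7/(2·4), which tends to 567/8 as n → ∞.
Thus R = 1/(567/8) = 8/567.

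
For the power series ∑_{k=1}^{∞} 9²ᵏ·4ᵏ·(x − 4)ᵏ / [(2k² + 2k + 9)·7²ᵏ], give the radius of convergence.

R = 49/324

By the ratio test, |a_{k+1}/a_k| = [(2k² + 2k + 9)/(2(k+1)² + 2(k+1) + 9)] · 81·4/49 → 324/49.
Thus R = 1/(324/49) = 49/324.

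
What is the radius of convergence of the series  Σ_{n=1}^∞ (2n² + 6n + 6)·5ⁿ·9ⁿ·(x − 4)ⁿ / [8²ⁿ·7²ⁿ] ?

Apply the ratio test: |a_{n+1}| / |a_n| = [(2(n+1)² + 6(n+1) + 6)/(2n² + 6n + 6)] · 5·9/(64·49), which tends to 45/3136 as n → ∞.
Convergence for |x − 4| · 45/3136 < 1, i.e. |x − 4| < 3136/45. So R = 3136/45.

R = 3136/45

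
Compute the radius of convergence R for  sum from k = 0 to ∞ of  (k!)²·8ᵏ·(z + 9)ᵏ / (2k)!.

R = 1/2

By the ratio test, |a_{k+1}/a_k| = (k+1)²/[(2k+1)·(2k+2)] · 8 → 2.
Thus R = 1/(2) = 1/2.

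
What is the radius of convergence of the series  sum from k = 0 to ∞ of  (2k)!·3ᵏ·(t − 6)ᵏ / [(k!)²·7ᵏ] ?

R = 7/12

The ratio of consecutive coefficients is (2k+1)·(2k+2)/(k+1)² · 3/7 → 12/7.
Hence the series converges for |t − 6| < 1/(12/7) = 7/12, so the radius of convergence is 7/12.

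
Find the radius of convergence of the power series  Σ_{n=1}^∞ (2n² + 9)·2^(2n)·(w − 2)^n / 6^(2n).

R = 9

Ratio test: |a_{n+1}/a_n| = [(2(n+1)² + 9)/(2n² + 9)] · 4/36 → 1/9 as n → ∞.
Thus R = 1/(1/9) = 9.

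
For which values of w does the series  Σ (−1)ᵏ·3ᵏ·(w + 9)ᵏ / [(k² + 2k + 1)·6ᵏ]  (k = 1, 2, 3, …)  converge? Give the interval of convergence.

By the ratio test, |a_{k+1}/a_k| = [(k² + 2k + 1)/((k+1)² + 2(k+1) + 1)] · 3/6 → 1/2.
Hence the series converges for |w + 9| < 1/(1/2) = 2, so the radius of convergence is 2.
Endpoint w = -7: the series is dominated by a constant times Σ 1/k², which converges (p = 2 > 1).
At w = -11: absolute convergence follows by limit comparison with Σ 1/k².

[-11, -7]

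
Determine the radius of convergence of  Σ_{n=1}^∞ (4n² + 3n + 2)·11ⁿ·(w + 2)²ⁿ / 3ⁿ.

R = √33/11

The ratio of consecutive coefficients is [(4(n+1)² + 3(n+1) + 2)/(4n² + 3n + 2)] · 11/3 → 11/3.
Successive powers of (w + 2) differ by 2, so the series converges when |w + 2|² · 11/3 < 1, i.e. |w + 2| < √(3/11). So R = √33/11.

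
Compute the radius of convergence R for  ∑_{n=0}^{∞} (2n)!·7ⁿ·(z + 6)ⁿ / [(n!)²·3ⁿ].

R = 3/28

By the ratio test, |a_{n+1}/a_n| = (2n+1)·(2n+2)/(n+1)² · 7/3 → 28/3.
Thus R = 1/(28/3) = 3/28.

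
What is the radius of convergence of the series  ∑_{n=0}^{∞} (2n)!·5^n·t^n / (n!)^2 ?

R = 1/20

Ratio test: |a_{n+1}/a_n| = (2n+1)·(2n+2)/(n+1)² · 5 → 20 as n → ∞.
Thus R = 1/(20) = 1/20.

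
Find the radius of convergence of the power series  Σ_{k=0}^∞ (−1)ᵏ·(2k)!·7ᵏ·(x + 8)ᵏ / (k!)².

R = 1/28

By the ratio test, |a_{k+1}/a_k| = (2k+1)·(2k+2)/(k+1)² · 7 → 28.
Convergence for |x + 8| · 28 < 1, i.e. |x + 8| < 1/28. So R = 1/28.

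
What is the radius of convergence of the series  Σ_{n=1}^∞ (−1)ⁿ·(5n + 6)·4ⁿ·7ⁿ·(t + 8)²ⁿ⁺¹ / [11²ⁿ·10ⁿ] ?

R = 11√70/14

Apply the ratio test: |a_{n+1}| / |a_n| = [(5(n+1) + 6)/(5n + 6)] · 4·7/(121·10), which tends to 14/605 as n → ∞.
Successive powers of (t + 8) differ by 2, so the series converges when |t + 8|² · 14/605 < 1, i.e. |t + 8| < √(605/14). So R = 11√70/14.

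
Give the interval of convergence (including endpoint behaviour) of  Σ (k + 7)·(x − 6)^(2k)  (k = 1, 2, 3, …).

Ratio test: |a_{k+1}/a_k| = ((k+1) + 7)/(k + 7) → 1 as k → ∞.
Since the exponent of (x − 6) increases by 2 each term, convergence requires |x − 6|² < 1, hence R = 1.
Check x = 7: the terms do not tend to 0, so the series diverges.
When x = 5, the terms have absolute value of order k, which does not tend to 0, so the series diverges by the divergence test.

(5, 7)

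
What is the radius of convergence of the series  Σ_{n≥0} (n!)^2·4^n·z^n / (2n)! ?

R = 1

By the ratio test, |a_{n+1}/a_n| = (n+1)²/[(2n+1)·(2n+2)] · 4 → 1.
Hence R = 1.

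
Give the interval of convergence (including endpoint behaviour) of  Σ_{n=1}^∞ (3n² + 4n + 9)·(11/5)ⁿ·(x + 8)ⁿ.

(-93/11, -83/11)

Apply the ratio test: |a_{n+1}| / |a_n| = [(3(n+1)² + 4(n+1) + 9)/(3n² + 4n + 9)] · 11/5, which tends to 11/5 as n → ∞.
Hence the series converges for |x + 8| < 1/(11/5) = 5/11, so the radius of convergence is 5/11.
At x = -83/11: the terms do not tend to 0, so the series diverges.
Endpoint x = -93/11: the terms have absolute value of order n², which does not tend to 0, so the series diverges by the divergence test.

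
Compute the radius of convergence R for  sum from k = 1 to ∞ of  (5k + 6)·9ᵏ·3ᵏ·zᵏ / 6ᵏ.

R = 2/9

Apply the ratio test: |a_{k+1}| / |a_k| = [(5(k+1) + 6)/(5k + 6)] · 9·3/6, which tends to 9/2 as k → ∞.
Convergence for |z| · 9/2 < 1, i.e. |z| < 2/9. So R = 2/9.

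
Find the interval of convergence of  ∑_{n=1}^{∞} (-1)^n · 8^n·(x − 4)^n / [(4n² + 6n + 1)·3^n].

[29/8, 35/8]

Apply the ratio test: |a_{n+1}| / |a_n| = [(4n² + 6n + 1)/(4(n+1)² + 6(n+1) + 1)] · 8/3, which tends to 8/3 as n → ∞.
Hence the series converges for |x − 4| < 1/(8/3) = 3/8, so the radius of convergence is 3/8.
Check x = 35/8: the series is dominated by a constant times Σ 1/n², which converges (p = 2 > 1).
Check x = 29/8: absolute convergence follows by limit comparison with Σ 1/n².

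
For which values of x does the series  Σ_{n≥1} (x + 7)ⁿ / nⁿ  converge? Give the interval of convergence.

Applying the root test, |a_n|^(1/n) = 1/n → 0.
Since the n-th root of |a_n| tends to 0, the series converges for all real x; R = ∞.

(−∞, ∞)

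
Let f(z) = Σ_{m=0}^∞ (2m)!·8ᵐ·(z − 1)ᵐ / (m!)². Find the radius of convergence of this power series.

R = 1/32

By the ratio test, |a_{m+1}/a_m| = (2m+1)·(2m+2)/(m+1)² · 8 → 32.
The series converges when 32 · |z − 1| < 1, giving R = 1/32.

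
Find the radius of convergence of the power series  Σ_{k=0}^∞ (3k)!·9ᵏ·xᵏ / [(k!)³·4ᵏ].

R = 4/243

By the ratio test, |a_{k+1}/a_k| = (3k+1)·(3k+2)·(3k+3)/(k+1)³ · 9/4 → 243/4.
Convergence for |x| · 243/4 < 1, i.e. |x| < 4/243. So R = 4/243.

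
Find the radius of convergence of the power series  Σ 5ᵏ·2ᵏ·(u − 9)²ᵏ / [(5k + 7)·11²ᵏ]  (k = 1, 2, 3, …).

By the ratio test, |a_{k+1}/a_k| = [(5k + 7)/(5(k+1) + 7)] · 5·2/121 → 10/121.
Writing y = (u − 9)², the series in y has radius 121/10, so |u − 9| < √(121/10) and R = 11√10/10.

R = 11√10/10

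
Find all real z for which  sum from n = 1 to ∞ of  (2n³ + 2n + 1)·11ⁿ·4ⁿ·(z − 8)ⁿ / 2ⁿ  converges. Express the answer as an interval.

(175/22, 177/22)

Ratio test: |a_{n+1}/a_n| = [(2(n+1)³ + 2(n+1) + 1)/(2n³ + 2n + 1)] · 11·4/2 → 22 as n → ∞.
The series converges when 22 · |z − 8| < 1, giving R = 1/22.
Endpoint z = 177/22: the terms have absolute value of order n³, which does not tend to 0, so the series diverges by the divergence test.
When z = 175/22, the terms do not tend to 0, so the series diverges.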